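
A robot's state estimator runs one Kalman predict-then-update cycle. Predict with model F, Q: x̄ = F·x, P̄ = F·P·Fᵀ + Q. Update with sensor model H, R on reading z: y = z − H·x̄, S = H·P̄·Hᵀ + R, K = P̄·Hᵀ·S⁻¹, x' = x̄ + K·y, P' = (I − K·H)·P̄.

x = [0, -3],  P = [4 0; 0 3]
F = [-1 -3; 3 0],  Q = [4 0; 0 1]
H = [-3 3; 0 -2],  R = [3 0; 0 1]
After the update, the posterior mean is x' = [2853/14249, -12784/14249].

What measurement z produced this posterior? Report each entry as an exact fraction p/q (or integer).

x̄ = F·x = [9, 0]
P̄ = F·P·Fᵀ + Q = [35 -12; -12 37]
S = H·P̄·Hᵀ + R = [867 -294; -294 149]
K = P̄·Hᵀ·S⁻¹ = [-4651/14249 -6882/14249; 49/14249 -6980/14249]
x' − x̄ = [-125388/14249, -12784/14249] = K·y
y = (KᵀK)⁻¹·Kᵀ·(x' − x̄) = [24, 2]
z = y + H·x̄ = [24, 2] + [-27, 0] = [-3, 2]

z = [-3, 2]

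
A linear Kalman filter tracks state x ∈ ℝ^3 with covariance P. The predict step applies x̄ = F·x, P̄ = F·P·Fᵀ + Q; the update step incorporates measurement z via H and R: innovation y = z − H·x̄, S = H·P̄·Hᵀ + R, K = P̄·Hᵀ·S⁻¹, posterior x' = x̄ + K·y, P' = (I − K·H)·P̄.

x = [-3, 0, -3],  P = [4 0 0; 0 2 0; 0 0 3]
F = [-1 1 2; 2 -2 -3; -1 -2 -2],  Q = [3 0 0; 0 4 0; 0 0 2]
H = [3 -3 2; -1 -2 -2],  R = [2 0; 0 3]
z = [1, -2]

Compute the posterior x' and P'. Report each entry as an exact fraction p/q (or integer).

x' = [-263169/166055, -64026/166055, 388733/166055]
P' = [503331/166055 187449/166055 -456282/166055; 187449/166055 102421/166055 -153838/166055; -456282/166055 -153838/166055 470614/166055]

x̄ = F·x = [-3, 3, 9]
P̄ = F·P·Fᵀ + Q = [21 -30 -12; -30 55 18; -12 18 26]
y = z − H·x̄ = [1, 19]
S = H·P̄·Hᵀ + R = [970 385; 385 324]
K = P̄·Hᵀ·S⁻¹ = [17541/166055 2289/33211; -26296/166055 -5641/33211; 16948/166055 -11818/33211]
x' = x̄ + K·y = [-263169/166055, -64026/166055, 388733/166055]
P' = (I − K·H)·P̄ = [503331/166055 187449/166055 -456282/166055; 187449/166055 102421/166055 -153838/166055; -456282/166055 -153838/166055 470614/166055]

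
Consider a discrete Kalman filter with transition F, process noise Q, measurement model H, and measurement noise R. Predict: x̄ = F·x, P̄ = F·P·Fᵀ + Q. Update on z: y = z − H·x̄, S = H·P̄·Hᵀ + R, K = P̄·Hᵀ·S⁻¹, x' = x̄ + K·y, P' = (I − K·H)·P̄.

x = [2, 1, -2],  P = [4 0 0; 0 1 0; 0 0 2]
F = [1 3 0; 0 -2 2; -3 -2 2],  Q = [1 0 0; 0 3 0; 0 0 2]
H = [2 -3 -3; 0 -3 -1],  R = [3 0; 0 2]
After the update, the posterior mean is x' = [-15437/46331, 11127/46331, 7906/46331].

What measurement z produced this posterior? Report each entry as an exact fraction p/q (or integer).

x̄ = F·x = [5, -6, -12]
P̄ = F·P·Fᵀ + Q = [14 -6 -18; -6 15 12; -18 12 50]
S = H·P̄·Hᵀ + R = [1148 501; 501 259]
K = P̄·Hᵀ·S⁻¹ = [7864/46331 -8772/46331; 4470/46331 -18843/46331; -14412/46331 12494/46331]
x' − x̄ = [-247092/46331, 289113/46331, 563878/46331] = K·y
y = (KᵀK)⁻¹·Kᵀ·(x' − x̄) = [-66, -31]
z = y + H·x̄ = [-66, -31] + [64, 30] = [-2, -1]

z = [-2, -1]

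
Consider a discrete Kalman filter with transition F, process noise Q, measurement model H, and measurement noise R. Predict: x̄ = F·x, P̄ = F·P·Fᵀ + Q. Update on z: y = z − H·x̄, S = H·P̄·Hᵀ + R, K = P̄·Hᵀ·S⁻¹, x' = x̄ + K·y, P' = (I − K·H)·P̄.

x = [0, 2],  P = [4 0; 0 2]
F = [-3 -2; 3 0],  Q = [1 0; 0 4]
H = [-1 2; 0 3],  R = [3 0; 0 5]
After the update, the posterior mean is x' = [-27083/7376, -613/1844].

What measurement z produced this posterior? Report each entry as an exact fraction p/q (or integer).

z = [3, -1]

x̄ = F·x = [-4, 0]
P̄ = F·P·Fᵀ + Q = [45 -36; -36 40]
S = H·P̄·Hᵀ + R = [352 348; 348 365]
K = P̄·Hᵀ·S⁻¹ = [-5121/7376 675/1844; 145/1844 117/461]
x' − x̄ = [2421/7376, -613/1844] = K·y
y = (KᵀK)⁻¹·Kᵀ·(x' − x̄) = [-1, -1]
z = y + H·x̄ = [-1, -1] + [4, 0] = [3, -1]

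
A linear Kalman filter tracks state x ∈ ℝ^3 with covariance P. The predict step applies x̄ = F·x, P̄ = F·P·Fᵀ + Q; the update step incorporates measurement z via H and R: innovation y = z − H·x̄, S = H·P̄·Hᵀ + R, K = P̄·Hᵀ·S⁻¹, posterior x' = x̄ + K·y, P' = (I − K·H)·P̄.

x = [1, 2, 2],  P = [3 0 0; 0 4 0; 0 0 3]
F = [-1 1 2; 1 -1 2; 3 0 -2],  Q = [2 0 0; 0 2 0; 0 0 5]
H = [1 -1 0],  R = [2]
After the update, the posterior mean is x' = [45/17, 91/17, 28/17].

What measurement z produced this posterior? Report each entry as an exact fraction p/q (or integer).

z = [-3]

x̄ = F·x = [5, 3, -1]
P̄ = F·P·Fᵀ + Q = [21 5 -21; 5 21 -3; -21 -3 44]
S = H·P̄·Hᵀ + R = [34]
K = P̄·Hᵀ·S⁻¹ = [8/17; -8/17; -9/17]
x' − x̄ = [-40/17, 40/17, 45/17] = K·y
y = (KᵀK)⁻¹·Kᵀ·(x' − x̄) = [-5]
z = y + H·x̄ = [-5] + [2] = [-3]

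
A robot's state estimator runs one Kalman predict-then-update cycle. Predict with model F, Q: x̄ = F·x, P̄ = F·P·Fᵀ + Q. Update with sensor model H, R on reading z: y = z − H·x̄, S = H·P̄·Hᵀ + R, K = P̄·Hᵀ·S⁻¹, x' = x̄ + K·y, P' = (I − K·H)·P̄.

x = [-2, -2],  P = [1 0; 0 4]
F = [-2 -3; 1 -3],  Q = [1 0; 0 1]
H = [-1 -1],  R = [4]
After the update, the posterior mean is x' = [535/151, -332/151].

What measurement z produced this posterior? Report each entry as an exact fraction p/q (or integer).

z = [-1]

x̄ = F·x = [10, 4]
P̄ = F·P·Fᵀ + Q = [41 34; 34 38]
S = H·P̄·Hᵀ + R = [151]
K = P̄·Hᵀ·S⁻¹ = [-75/151; -72/151]
x' − x̄ = [-975/151, -936/151] = K·y
y = (KᵀK)⁻¹·Kᵀ·(x' − x̄) = [13]
z = y + H·x̄ = [13] + [-14] = [-1]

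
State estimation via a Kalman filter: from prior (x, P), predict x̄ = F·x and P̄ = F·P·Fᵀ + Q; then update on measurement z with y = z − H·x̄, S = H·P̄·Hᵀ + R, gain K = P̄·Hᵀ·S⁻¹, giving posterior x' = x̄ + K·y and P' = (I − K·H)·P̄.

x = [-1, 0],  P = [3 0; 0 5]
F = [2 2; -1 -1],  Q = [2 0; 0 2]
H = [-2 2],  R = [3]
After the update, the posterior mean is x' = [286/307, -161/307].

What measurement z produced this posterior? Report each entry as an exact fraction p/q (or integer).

x̄ = F·x = [-2, 1]
P̄ = F·P·Fᵀ + Q = [34 -16; -16 10]
S = H·P̄·Hᵀ + R = [307]
K = P̄·Hᵀ·S⁻¹ = [-100/307; 52/307]
x' − x̄ = [900/307, -468/307] = K·y
y = (KᵀK)⁻¹·Kᵀ·(x' − x̄) = [-9]
z = y + H·x̄ = [-9] + [6] = [-3]

z = [-3]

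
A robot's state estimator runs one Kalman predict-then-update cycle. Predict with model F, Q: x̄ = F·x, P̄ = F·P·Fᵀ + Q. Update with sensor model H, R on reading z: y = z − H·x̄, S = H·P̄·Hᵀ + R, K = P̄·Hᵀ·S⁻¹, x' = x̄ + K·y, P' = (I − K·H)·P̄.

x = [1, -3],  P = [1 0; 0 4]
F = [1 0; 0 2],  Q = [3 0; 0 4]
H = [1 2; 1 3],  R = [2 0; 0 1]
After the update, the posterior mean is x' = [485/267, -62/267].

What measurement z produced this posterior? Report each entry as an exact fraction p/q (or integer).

x̄ = F·x = [1, -6]
P̄ = F·P·Fᵀ + Q = [4 0; 0 20]
S = H·P̄·Hᵀ + R = [86 124; 124 185]
K = P̄·Hᵀ·S⁻¹ = [122/267 -76/267; -20/267 100/267]
x' − x̄ = [218/267, 1540/267] = K·y
y = (KᵀK)⁻¹·Kᵀ·(x' − x̄) = [13, 18]
z = y + H·x̄ = [13, 18] + [-11, -17] = [2, 1]

z = [2, 1]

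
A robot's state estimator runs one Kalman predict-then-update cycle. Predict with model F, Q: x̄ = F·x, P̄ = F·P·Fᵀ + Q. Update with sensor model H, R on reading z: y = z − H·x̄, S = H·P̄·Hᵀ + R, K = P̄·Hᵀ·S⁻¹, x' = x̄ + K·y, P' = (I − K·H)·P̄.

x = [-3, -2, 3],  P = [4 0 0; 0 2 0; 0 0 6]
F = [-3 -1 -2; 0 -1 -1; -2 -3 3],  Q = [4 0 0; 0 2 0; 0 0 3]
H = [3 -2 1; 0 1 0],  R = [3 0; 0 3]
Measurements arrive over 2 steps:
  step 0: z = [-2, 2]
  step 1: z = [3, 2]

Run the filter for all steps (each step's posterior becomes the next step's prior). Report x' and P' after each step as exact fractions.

step 0: x' = [-2987/917, 2081/1834, 37657/3668], P' = [8542/917 2388/917 -20103/917; 2388/917 4215/1834 -11751/3668; -20103/917 -11751/3668 439611/7336]
step 1: x' = [659243436/248072881, 267493889/248072881, -722589674/248072881], P' = [2386120792/248072881 948778704/248072881 -5156278968/248072881; 948778704/248072881 678520128/248072881 -1500084363/248072881; -5156278968/248072881 -1500084363/248072881 12873716484/248072881]

step 0: x̄ = F·x = [5, -1, 21]
step 0: P̄ = F·P·Fᵀ + Q = [66 14 -6; 14 10 -12; -6 -12 91]
step 0: y = z − H·x̄ = [-40, 3]
step 0: S = H·P̄·Hᵀ + R = [572 10; 10 13]
step 0: K = P̄·Hᵀ·S⁻¹ = [249/917 796/917; 15/3668 1405/1834; 1381/7336 -3917/3668]
step 0: x' = x̄ + K·y = [-2987/917, 2081/1834, 37657/3668]
step 0: P' = (I − K·H)·P̄ = [8542/917 2388/917 -20103/917; 2388/917 4215/1834 -11751/3668; -20103/917 -11751/3668 439611/7336]
step 1: x̄ = F·x = [-10908/917, -41819/3668, 124381/3668]
step 1: P̄ = F·P·Fᵀ + Q = [63800/917 50052/917 -154164/917; 50052/917 424139/7336 -1551693/7336; -154164/917 -1551693/7336 6985763/7336]
step 1: y = z − H·x̄ = [-66119/3668, 49155/3668]
step 1: S = H·P̄·Hᵀ + R = [7299835/7336 -1198723/7336; -1198723/7336 446147/7336]
step 1: K = P̄·Hᵀ·S⁻¹ = [34842000/248072881 316259568/248072881; -3596169/248072881 226173376/248072881; 135016102/248072881 -500028121/248072881]
step 1: x' = x̄ + K·y = [659243436/248072881, 267493889/248072881, -722589674/248072881]
step 1: P' = (I − K·H)·P̄ = [2386120792/248072881 948778704/248072881 -5156278968/248072881; 948778704/248072881 678520128/248072881 -1500084363/248072881; -5156278968/248072881 -1500084363/248072881 12873716484/248072881]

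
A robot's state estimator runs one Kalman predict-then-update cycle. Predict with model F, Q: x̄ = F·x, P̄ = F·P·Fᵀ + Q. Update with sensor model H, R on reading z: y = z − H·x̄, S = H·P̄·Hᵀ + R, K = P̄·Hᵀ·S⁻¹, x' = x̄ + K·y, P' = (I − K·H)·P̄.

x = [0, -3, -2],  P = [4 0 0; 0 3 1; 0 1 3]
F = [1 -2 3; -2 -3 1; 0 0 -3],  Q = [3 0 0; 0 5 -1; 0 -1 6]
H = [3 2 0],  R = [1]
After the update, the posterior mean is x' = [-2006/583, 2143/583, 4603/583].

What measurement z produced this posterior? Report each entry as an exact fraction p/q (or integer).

z = [-3]

x̄ = F·x = [0, 7, 6]
P̄ = F·P·Fᵀ + Q = [34 8 -21; 8 45 -1; -21 -1 33]
S = H·P̄·Hᵀ + R = [583]
K = P̄·Hᵀ·S⁻¹ = [118/583; 114/583; -65/583]
x' − x̄ = [-2006/583, -1938/583, 1105/583] = K·y
y = (KᵀK)⁻¹·Kᵀ·(x' − x̄) = [-17]
z = y + H·x̄ = [-17] + [14] = [-3]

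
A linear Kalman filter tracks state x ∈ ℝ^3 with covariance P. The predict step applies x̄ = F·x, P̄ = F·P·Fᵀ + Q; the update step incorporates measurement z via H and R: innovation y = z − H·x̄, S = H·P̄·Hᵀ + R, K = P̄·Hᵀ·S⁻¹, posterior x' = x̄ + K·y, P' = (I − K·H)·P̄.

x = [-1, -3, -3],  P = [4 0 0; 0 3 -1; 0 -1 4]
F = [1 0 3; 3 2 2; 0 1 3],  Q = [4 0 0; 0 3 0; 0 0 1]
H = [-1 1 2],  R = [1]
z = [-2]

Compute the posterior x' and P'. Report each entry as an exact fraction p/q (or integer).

x' = [11/34, -69/136, -93/136]
P' = [410/17 71/34 381/34; 71/34 2695/136 -1169/136; 381/34 -1169/136 1375/136]

x̄ = F·x = [-10, -15, -12]
P̄ = F·P·Fᵀ + Q = [44 30 33; 30 59 22; 33 22 34]
y = z − H·x̄ = [27]
S = H·P̄·Hᵀ + R = [136]
K = P̄·Hᵀ·S⁻¹ = [13/34; 73/136; 57/136]
x' = x̄ + K·y = [11/34, -69/136, -93/136]
P' = (I − K·H)·P̄ = [410/17 71/34 381/34; 71/34 2695/136 -1169/136; 381/34 -1169/136 1375/136]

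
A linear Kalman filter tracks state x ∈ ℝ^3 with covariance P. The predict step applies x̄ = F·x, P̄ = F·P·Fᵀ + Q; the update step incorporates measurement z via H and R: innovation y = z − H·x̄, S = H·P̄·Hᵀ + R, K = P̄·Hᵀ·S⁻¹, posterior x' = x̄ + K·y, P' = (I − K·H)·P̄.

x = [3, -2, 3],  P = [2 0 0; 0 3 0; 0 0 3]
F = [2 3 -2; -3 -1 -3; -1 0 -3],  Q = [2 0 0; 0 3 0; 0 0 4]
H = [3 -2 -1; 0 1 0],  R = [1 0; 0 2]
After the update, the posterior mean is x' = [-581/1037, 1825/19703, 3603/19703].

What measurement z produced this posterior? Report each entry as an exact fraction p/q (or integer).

z = [-2, 1]

x̄ = F·x = [-6, -16, -12]
P̄ = F·P·Fᵀ + Q = [49 -3 14; -3 51 33; 14 33 33]
S = H·P̄·Hᵀ + R = [763 -144; -144 53]
K = P̄·Hᵀ·S⁻¹ = [365/1037 933/1037; -288/19703 18177/19703; 1731/19703 16971/19703]
x' − x̄ = [5641/1037, 317073/19703, 240039/19703] = K·y
y = (KᵀK)⁻¹·Kᵀ·(x' − x̄) = [-28, 17]
z = y + H·x̄ = [-28, 17] + [26, -16] = [-2, 1]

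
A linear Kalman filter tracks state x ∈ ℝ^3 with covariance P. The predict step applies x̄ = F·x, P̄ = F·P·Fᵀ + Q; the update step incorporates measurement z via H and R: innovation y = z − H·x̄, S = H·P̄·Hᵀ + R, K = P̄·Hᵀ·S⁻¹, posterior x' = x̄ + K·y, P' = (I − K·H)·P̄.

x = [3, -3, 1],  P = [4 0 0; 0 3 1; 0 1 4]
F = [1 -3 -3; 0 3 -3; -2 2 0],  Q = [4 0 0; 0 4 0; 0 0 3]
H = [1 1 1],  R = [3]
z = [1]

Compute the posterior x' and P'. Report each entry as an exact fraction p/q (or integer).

x̄ = F·x = [9, -12, -12]
P̄ = F·P·Fᵀ + Q = [89 9 -32; 9 49 12; -32 12 31]
y = z − H·x̄ = [16]
S = H·P̄·Hᵀ + R = [150]
K = P̄·Hᵀ·S⁻¹ = [11/25; 7/15; 11/150]
x' = x̄ + K·y = [401/25, -68/15, -812/75]
P' = (I − K·H)·P̄ = [1499/25 -109/5 -921/25; -109/5 49/3 103/15; -921/25 103/15 4529/150]

x' = [401/25, -68/15, -812/75]
P' = [1499/25 -109/5 -921/25; -109/5 49/3 103/15; -921/25 103/15 4529/150]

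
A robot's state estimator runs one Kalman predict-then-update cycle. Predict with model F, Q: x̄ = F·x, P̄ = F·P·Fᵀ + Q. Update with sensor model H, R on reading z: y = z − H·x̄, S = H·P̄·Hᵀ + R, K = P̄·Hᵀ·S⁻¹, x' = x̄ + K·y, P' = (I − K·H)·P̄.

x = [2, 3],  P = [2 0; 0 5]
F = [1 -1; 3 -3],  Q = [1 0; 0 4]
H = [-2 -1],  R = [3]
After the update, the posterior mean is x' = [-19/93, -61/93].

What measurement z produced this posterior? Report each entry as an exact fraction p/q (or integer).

z = [1]

x̄ = F·x = [-1, -3]
P̄ = F·P·Fᵀ + Q = [8 21; 21 67]
S = H·P̄·Hᵀ + R = [186]
K = P̄·Hᵀ·S⁻¹ = [-37/186; -109/186]
x' − x̄ = [74/93, 218/93] = K·y
y = (KᵀK)⁻¹·Kᵀ·(x' − x̄) = [-4]
z = y + H·x̄ = [-4] + [5] = [1]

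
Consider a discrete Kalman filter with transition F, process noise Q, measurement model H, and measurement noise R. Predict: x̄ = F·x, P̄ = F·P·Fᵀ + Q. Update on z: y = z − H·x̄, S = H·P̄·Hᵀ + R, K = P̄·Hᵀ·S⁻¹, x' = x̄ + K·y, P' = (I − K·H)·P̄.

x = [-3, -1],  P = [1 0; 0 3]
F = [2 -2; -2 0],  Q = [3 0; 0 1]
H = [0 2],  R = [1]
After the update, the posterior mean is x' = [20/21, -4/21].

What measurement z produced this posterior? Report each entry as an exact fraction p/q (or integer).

x̄ = F·x = [-4, 6]
P̄ = F·P·Fᵀ + Q = [19 -4; -4 5]
S = H·P̄·Hᵀ + R = [21]
K = P̄·Hᵀ·S⁻¹ = [-8/21; 10/21]
x' − x̄ = [104/21, -130/21] = K·y
y = (KᵀK)⁻¹·Kᵀ·(x' − x̄) = [-13]
z = y + H·x̄ = [-13] + [12] = [-1]

z = [-1]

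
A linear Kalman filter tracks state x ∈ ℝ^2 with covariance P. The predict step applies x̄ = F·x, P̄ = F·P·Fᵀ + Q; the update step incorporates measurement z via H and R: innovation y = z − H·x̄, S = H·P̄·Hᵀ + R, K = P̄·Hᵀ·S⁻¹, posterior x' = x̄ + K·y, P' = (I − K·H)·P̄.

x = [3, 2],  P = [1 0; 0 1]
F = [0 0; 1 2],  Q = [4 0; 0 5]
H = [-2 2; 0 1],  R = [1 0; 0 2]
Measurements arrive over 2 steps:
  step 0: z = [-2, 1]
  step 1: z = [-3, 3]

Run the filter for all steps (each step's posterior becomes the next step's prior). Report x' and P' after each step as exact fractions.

step 0: x' = [144/71, 82/71], P' = [92/71 80/71; 80/71 85/71]
step 1: x' = [92968/30089, 53645/30089], P' = [40420/30089 35424/30089; 35424/30089 37638/30089]

step 0: x̄ = F·x = [0, 7]
step 0: P̄ = F·P·Fᵀ + Q = [4 0; 0 10]
step 0: y = z − H·x̄ = [-16, -6]
step 0: S = H·P̄·Hᵀ + R = [57 20; 20 12]
step 0: K = P̄·Hᵀ·S⁻¹ = [-24/71 40/71; 10/71 85/142]
step 0: x' = x̄ + K·y = [144/71, 82/71]
step 0: P' = (I − K·H)·P̄ = [92/71 80/71; 80/71 85/71]
step 1: x̄ = F·x = [0, 308/71]
step 1: P̄ = F·P·Fᵀ + Q = [4 0; 0 1107/71]
step 1: y = z − H·x̄ = [-829/71, -95/71]
step 1: S = H·P̄·Hᵀ + R = [5635/71 2214/71; 2214/71 1249/71]
step 1: K = P̄·Hᵀ·S⁻¹ = [-9992/30089 17712/30089; 4428/30089 18819/30089]
step 1: x' = x̄ + K·y = [92968/30089, 53645/30089]
step 1: P' = (I − K·H)·P̄ = [40420/30089 35424/30089; 35424/30089 37638/30089]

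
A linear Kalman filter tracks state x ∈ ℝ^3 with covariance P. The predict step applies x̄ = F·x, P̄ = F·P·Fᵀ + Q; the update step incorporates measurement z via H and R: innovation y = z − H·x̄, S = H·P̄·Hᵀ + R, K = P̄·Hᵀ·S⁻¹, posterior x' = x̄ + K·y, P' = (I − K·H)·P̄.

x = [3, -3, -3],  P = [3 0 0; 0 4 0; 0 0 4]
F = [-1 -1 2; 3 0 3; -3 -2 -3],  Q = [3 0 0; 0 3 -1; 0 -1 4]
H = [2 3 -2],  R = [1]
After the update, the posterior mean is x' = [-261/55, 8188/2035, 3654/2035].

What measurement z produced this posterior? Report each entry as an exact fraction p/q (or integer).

x̄ = F·x = [-6, 0, 6]
P̄ = F·P·Fᵀ + Q = [26 15 -7; 15 66 -64; -7 -64 83]
S = H·P̄·Hᵀ + R = [2035]
K = P̄·Hᵀ·S⁻¹ = [3/55; 356/2035; -372/2035]
x' − x̄ = [69/55, 8188/2035, -8556/2035] = K·y
y = (KᵀK)⁻¹·Kᵀ·(x' − x̄) = [23]
z = y + H·x̄ = [23] + [-24] = [-1]

z = [-1]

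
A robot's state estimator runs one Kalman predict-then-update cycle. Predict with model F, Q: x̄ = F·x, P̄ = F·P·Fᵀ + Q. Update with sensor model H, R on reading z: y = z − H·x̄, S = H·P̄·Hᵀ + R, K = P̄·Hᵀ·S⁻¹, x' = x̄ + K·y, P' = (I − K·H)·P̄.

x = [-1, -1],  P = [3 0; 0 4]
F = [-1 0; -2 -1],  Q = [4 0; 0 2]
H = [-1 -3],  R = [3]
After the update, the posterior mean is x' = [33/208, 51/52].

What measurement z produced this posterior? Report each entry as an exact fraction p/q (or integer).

z = [-3]

x̄ = F·x = [1, 3]
P̄ = F·P·Fᵀ + Q = [7 6; 6 18]
S = H·P̄·Hᵀ + R = [208]
K = P̄·Hᵀ·S⁻¹ = [-25/208; -15/52]
x' − x̄ = [-175/208, -105/52] = K·y
y = (KᵀK)⁻¹·Kᵀ·(x' − x̄) = [7]
z = y + H·x̄ = [7] + [-10] = [-3]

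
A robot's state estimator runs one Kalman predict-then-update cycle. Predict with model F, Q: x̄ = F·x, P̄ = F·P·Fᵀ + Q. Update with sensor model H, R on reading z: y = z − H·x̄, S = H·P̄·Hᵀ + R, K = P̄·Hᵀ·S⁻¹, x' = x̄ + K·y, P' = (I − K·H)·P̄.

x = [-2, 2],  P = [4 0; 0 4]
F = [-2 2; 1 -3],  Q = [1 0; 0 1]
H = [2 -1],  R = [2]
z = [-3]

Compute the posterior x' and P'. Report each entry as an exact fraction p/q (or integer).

x̄ = F·x = [8, -8]
P̄ = F·P·Fᵀ + Q = [33 -32; -32 41]
y = z − H·x̄ = [-27]
S = H·P̄·Hᵀ + R = [303]
K = P̄·Hᵀ·S⁻¹ = [98/303; -35/101]
x' = x̄ + K·y = [-74/101, 137/101]
P' = (I − K·H)·P̄ = [395/303 198/101; 198/101 466/101]

x' = [-74/101, 137/101]
P' = [395/303 198/101; 198/101 466/101]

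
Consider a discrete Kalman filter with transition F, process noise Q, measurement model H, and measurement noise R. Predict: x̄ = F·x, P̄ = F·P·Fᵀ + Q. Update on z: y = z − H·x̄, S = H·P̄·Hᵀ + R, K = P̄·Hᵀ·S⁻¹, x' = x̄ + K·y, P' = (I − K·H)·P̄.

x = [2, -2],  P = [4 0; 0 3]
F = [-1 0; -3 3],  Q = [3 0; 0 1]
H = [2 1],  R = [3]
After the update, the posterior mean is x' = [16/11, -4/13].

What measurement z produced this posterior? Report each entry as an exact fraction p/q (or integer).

z = [3]

x̄ = F·x = [-2, -12]
P̄ = F·P·Fᵀ + Q = [7 12; 12 64]
S = H·P̄·Hᵀ + R = [143]
K = P̄·Hᵀ·S⁻¹ = [2/11; 8/13]
x' − x̄ = [38/11, 152/13] = K·y
y = (KᵀK)⁻¹·Kᵀ·(x' − x̄) = [19]
z = y + H·x̄ = [19] + [-16] = [3]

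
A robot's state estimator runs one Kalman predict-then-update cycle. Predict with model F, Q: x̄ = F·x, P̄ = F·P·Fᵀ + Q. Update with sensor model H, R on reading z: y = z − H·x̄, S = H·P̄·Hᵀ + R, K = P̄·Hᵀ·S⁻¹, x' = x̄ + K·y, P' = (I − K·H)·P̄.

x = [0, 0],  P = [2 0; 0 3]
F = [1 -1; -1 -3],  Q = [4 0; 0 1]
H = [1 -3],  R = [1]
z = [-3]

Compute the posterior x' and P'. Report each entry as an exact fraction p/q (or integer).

x' = [18/119, 249/238]
P' = [999/119 335/119; 335/119 251/238]

x̄ = F·x = [0, 0]
P̄ = F·P·Fᵀ + Q = [9 7; 7 30]
y = z − H·x̄ = [-3]
S = H·P̄·Hᵀ + R = [238]
K = P̄·Hᵀ·S⁻¹ = [-6/119; -83/238]
x' = x̄ + K·y = [18/119, 249/238]
P' = (I − K·H)·P̄ = [999/119 335/119; 335/119 251/238]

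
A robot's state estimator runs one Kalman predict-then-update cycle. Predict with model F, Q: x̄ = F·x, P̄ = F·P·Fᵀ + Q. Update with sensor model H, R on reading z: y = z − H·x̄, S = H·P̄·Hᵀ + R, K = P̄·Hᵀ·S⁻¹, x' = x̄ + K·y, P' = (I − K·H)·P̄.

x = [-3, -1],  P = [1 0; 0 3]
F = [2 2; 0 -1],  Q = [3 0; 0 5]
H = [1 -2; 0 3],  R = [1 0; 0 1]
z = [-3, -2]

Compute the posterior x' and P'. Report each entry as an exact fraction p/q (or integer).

x' = [-5401/1192, -411/596]
P' = [1527/1192 113/596; 113/596 31/298]

x̄ = F·x = [-8, 1]
P̄ = F·P·Fᵀ + Q = [19 -6; -6 8]
y = z − H·x̄ = [7, -5]
S = H·P̄·Hᵀ + R = [76 -66; -66 73]
K = P̄·Hᵀ·S⁻¹ = [1075/1192 339/596; -11/596 93/298]
x' = x̄ + K·y = [-5401/1192, -411/596]
P' = (I − K·H)·P̄ = [1527/1192 113/596; 113/596 31/298]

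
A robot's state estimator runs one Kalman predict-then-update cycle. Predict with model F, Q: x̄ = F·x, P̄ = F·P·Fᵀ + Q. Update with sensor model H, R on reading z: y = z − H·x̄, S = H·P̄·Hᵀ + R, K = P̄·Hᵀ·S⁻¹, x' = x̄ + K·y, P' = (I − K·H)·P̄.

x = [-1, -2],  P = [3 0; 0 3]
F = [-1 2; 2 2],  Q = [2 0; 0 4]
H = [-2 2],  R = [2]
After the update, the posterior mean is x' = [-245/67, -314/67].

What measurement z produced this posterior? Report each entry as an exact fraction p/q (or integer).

z = [-2]

x̄ = F·x = [-3, -6]
P̄ = F·P·Fᵀ + Q = [17 6; 6 28]
S = H·P̄·Hᵀ + R = [134]
K = P̄·Hᵀ·S⁻¹ = [-11/67; 22/67]
x' − x̄ = [-44/67, 88/67] = K·y
y = (KᵀK)⁻¹·Kᵀ·(x' − x̄) = [4]
z = y + H·x̄ = [4] + [-6] = [-2]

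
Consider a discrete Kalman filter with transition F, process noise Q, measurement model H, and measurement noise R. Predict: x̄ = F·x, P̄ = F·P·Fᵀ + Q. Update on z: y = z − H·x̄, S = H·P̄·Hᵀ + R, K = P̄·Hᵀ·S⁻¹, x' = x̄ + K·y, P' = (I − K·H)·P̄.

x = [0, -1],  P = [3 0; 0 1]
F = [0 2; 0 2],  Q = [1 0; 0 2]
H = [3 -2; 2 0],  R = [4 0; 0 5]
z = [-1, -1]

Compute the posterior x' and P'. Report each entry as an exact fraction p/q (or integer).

x̄ = F·x = [-2, -2]
P̄ = F·P·Fᵀ + Q = [5 4; 4 6]
y = z − H·x̄ = [1, 3]
S = H·P̄·Hᵀ + R = [25 14; 14 25]
K = P̄·Hᵀ·S⁻¹ = [35/429 152/429; -112/429 200/429]
x' = x̄ + K·y = [-367/429, -370/429]
P' = (I − K·H)·P̄ = [380/429 500/429; 500/429 974/429]

x' = [-367/429, -370/429]
P' = [380/429 500/429; 500/429 974/429]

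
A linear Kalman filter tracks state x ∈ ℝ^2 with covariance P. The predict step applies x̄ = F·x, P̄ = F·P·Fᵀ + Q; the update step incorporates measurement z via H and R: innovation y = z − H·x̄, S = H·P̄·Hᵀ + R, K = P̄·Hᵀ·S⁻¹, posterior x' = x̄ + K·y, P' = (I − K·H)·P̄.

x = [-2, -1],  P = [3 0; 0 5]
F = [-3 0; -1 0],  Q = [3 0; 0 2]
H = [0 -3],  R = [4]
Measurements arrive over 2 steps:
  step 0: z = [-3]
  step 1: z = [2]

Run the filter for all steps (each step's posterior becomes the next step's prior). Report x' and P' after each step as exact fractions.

step 0: x̄ = F·x = [6, 2]
step 0: P̄ = F·P·Fᵀ + Q = [30 9; 9 5]
step 0: y = z − H·x̄ = [3]
step 0: S = H·P̄·Hᵀ + R = [49]
step 0: K = P̄·Hᵀ·S⁻¹ = [-27/49; -15/49]
step 0: x' = x̄ + K·y = [213/49, 53/49]
step 0: P' = (I − K·H)·P̄ = [741/49 36/49; 36/49 20/49]
step 1: x̄ = F·x = [-639/49, -213/49]
step 1: P̄ = F·P·Fᵀ + Q = [6816/49 2223/49; 2223/49 839/49]
step 1: y = z − H·x̄ = [-541/49]
step 1: S = H·P̄·Hᵀ + R = [7747/49]
step 1: K = P̄·Hᵀ·S⁻¹ = [-6669/7747; -2517/7747]
step 1: x' = x̄ + K·y = [-27396/7747, -5886/7747]
step 1: P' = (I − K·H)·P̄ = [169959/7747 8892/7747; 8892/7747 3356/7747]

step 0: x' = [213/49, 53/49], P' = [741/49 36/49; 36/49 20/49]
step 1: x' = [-27396/7747, -5886/7747], P' = [169959/7747 8892/7747; 8892/7747 3356/7747]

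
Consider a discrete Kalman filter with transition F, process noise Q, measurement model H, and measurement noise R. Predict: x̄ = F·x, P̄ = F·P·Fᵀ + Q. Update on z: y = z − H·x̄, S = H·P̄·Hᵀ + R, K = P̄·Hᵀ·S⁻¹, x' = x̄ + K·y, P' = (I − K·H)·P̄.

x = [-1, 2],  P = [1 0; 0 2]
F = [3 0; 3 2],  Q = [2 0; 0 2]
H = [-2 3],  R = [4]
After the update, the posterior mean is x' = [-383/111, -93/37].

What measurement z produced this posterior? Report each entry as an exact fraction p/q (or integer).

x̄ = F·x = [-3, 1]
P̄ = F·P·Fᵀ + Q = [11 9; 9 19]
S = H·P̄·Hᵀ + R = [111]
K = P̄·Hᵀ·S⁻¹ = [5/111; 13/37]
x' − x̄ = [-50/111, -130/37] = K·y
y = (KᵀK)⁻¹·Kᵀ·(x' − x̄) = [-10]
z = y + H·x̄ = [-10] + [9] = [-1]

z = [-1]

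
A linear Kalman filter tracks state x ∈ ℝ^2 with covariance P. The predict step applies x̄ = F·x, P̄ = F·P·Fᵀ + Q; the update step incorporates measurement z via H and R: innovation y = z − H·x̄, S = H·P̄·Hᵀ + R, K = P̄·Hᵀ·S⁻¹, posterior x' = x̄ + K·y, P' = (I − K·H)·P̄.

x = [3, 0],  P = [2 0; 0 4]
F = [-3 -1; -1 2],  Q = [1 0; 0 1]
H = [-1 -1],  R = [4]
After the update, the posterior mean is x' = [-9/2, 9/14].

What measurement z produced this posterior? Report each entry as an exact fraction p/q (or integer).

x̄ = F·x = [-9, -3]
P̄ = F·P·Fᵀ + Q = [23 -2; -2 19]
S = H·P̄·Hᵀ + R = [42]
K = P̄·Hᵀ·S⁻¹ = [-1/2; -17/42]
x' − x̄ = [9/2, 51/14] = K·y
y = (KᵀK)⁻¹·Kᵀ·(x' − x̄) = [-9]
z = y + H·x̄ = [-9] + [12] = [3]

z = [3]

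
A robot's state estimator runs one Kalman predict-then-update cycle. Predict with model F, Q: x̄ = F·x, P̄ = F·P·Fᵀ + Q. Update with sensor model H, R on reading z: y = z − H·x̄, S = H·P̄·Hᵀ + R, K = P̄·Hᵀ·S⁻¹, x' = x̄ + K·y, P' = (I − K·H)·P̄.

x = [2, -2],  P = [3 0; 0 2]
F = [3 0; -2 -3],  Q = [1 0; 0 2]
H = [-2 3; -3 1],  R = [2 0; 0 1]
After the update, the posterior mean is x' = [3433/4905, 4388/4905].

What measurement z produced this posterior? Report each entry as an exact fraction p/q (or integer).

z = [1, -1]

x̄ = F·x = [6, 2]
P̄ = F·P·Fᵀ + Q = [28 -18; -18 32]
S = H·P̄·Hᵀ + R = [618 462; 462 393]
K = P̄·Hᵀ·S⁻¹ = [649/4905 -2036/4905; 2024/4905 -1306/4905]
x' − x̄ = [-25997/4905, -5422/4905] = K·y
y = (KᵀK)⁻¹·Kᵀ·(x' − x̄) = [7, 15]
z = y + H·x̄ = [7, 15] + [-6, -16] = [1, -1]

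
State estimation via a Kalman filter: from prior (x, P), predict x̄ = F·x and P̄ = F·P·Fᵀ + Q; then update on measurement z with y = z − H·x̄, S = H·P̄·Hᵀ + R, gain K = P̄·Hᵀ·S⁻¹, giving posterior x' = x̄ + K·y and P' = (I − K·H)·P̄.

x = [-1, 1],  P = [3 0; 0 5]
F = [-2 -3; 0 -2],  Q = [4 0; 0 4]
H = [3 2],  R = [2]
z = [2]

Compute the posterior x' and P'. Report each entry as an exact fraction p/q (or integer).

x' = [1180/1007, -772/1007]
P' = [2378/1007 -3324/1007; -3324/1007 5124/1007]

x̄ = F·x = [-1, -2]
P̄ = F·P·Fᵀ + Q = [61 30; 30 24]
y = z − H·x̄ = [9]
S = H·P̄·Hᵀ + R = [1007]
K = P̄·Hᵀ·S⁻¹ = [243/1007; 138/1007]
x' = x̄ + K·y = [1180/1007, -772/1007]
P' = (I − K·H)·P̄ = [2378/1007 -3324/1007; -3324/1007 5124/1007]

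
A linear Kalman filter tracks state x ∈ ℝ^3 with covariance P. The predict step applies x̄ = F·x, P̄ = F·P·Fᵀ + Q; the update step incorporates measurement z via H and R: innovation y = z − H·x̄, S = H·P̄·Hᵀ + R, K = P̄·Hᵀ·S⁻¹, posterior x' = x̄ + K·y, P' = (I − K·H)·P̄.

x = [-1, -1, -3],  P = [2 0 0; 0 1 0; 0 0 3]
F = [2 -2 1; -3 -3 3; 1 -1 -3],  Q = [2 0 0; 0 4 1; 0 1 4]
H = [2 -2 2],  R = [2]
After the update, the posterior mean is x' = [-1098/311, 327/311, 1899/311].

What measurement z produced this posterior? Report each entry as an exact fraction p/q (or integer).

z = [3]

x̄ = F·x = [-3, -3, 9]
P̄ = F·P·Fᵀ + Q = [17 3 -3; 3 58 -29; -3 -29 34]
S = H·P̄·Hᵀ + R = [622]
K = P̄·Hᵀ·S⁻¹ = [11/311; -84/311; 60/311]
x' − x̄ = [-165/311, 1260/311, -900/311] = K·y
y = (KᵀK)⁻¹·Kᵀ·(x' − x̄) = [-15]
z = y + H·x̄ = [-15] + [18] = [3]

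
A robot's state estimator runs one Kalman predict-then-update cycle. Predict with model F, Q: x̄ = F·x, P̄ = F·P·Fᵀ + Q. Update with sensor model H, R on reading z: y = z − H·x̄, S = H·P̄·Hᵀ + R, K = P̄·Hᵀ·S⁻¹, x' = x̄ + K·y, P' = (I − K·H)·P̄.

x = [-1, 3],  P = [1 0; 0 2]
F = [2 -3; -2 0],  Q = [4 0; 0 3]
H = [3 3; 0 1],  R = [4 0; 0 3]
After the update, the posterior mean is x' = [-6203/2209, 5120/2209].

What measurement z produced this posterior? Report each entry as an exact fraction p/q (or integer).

z = [-1, 2]

x̄ = F·x = [-11, 2]
P̄ = F·P·Fᵀ + Q = [26 -4; -4 7]
S = H·P̄·Hᵀ + R = [229 9; 9 10]
K = P̄·Hᵀ·S⁻¹ = [696/2209 -1510/2209; 27/2209 1522/2209]
x' − x̄ = [18096/2209, 702/2209] = K·y
y = (KᵀK)⁻¹·Kᵀ·(x' − x̄) = [26, 0]
z = y + H·x̄ = [26, 0] + [-27, 2] = [-1, 2]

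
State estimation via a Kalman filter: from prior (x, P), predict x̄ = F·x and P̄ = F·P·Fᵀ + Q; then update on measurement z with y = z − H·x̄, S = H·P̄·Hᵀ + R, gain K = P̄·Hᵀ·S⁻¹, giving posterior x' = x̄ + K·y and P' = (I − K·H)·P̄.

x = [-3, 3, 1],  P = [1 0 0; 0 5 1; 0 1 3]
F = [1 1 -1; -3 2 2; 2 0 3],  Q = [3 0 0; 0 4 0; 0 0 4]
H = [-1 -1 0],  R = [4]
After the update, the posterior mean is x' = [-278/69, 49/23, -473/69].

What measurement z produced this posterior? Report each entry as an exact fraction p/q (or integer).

x̄ = F·x = [-1, 17, -3]
P̄ = F·P·Fᵀ + Q = [10 1 -4; 1 53 18; -4 18 35]
S = H·P̄·Hᵀ + R = [69]
K = P̄·Hᵀ·S⁻¹ = [-11/69; -18/23; -14/69]
x' − x̄ = [-209/69, -342/23, -266/69] = K·y
y = (KᵀK)⁻¹·Kᵀ·(x' − x̄) = [19]
z = y + H·x̄ = [19] + [-16] = [3]

z = [3]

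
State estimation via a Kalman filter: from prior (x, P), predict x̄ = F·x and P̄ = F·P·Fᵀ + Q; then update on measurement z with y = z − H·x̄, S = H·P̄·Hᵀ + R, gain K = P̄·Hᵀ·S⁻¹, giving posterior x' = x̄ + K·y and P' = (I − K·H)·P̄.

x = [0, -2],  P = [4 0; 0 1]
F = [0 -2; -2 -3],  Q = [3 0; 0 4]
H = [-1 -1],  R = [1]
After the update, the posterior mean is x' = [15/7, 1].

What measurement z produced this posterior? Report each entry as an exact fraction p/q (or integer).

x̄ = F·x = [4, 6]
P̄ = F·P·Fᵀ + Q = [7 6; 6 29]
S = H·P̄·Hᵀ + R = [49]
K = P̄·Hᵀ·S⁻¹ = [-13/49; -5/7]
x' − x̄ = [-13/7, -5] = K·y
y = (KᵀK)⁻¹·Kᵀ·(x' − x̄) = [7]
z = y + H·x̄ = [7] + [-10] = [-3]

z = [-3]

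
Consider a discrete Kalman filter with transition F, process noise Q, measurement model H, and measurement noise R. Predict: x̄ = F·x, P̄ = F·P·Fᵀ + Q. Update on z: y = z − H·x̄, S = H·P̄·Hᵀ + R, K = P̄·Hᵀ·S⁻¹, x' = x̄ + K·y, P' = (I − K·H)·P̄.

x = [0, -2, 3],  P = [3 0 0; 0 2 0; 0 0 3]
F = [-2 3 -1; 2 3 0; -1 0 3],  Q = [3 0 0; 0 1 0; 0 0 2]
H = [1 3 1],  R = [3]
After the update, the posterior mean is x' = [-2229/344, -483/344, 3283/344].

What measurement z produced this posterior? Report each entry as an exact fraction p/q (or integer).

x̄ = F·x = [-9, -6, 9]
P̄ = F·P·Fᵀ + Q = [36 6 -3; 6 31 -6; -3 -6 32]
S = H·P̄·Hᵀ + R = [344]
K = P̄·Hᵀ·S⁻¹ = [51/344; 93/344; 11/344]
x' − x̄ = [867/344, 1581/344, 187/344] = K·y
y = (KᵀK)⁻¹·Kᵀ·(x' − x̄) = [17]
z = y + H·x̄ = [17] + [-18] = [-1]

z = [-1]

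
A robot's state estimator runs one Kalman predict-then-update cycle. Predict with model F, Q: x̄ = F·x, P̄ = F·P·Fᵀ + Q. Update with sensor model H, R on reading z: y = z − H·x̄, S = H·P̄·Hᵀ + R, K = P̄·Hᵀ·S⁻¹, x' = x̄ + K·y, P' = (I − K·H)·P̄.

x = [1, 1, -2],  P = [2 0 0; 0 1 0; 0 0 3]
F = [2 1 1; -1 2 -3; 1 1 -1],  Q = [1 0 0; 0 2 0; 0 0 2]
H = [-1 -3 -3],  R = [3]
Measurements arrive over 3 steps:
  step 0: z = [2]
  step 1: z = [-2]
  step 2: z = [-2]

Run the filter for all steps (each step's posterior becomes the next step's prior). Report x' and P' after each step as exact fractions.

step 0: x' = [145/73, -779/511, 136/511], P' = [921/73 -561/73 252/73; -561/73 3244/511 -1814/511; 252/73 -1814/511 1279/511]
step 1: x' = [654187/689771, -395679/689771, 629186/689771], P' = [13965162/689771 -10992828/689771 6262584/689771; -10992828/689771 9844625/689771 -5956380/689771; 6262584/689771 -5956380/689771 3899359/689771]
step 2: x' = [819182617/2134873211, 934653605/2134873211, 204585326/2134873211], P' = [32221837851/2134873211 -25130931891/2134873211 14141285478/2134873211; -25130931891/2134873211 23288040472/2134873211 -14202281878/2134873211; 14141285478/2134873211 -14202281878/2134873211 9573684653/2134873211]

step 0: x̄ = F·x = [1, 7, 4]
step 0: P̄ = F·P·Fᵀ + Q = [13 -11 2; -11 35 9; 2 9 8]
step 0: y = z − H·x̄ = [36]
step 0: S = H·P̄·Hᵀ + R = [511]
step 0: K = P̄·Hᵀ·S⁻¹ = [2/73; -121/511; -53/511]
step 0: x' = x̄ + K·y = [145/73, -779/511, 136/511]
step 0: P' = (I − K·H)·P̄ = [921/73 -561/73 252/73; -561/73 3244/511 -1814/511; 252/73 -1814/511 1279/511]
step 1: x̄ = F·x = [19/7, -2981/511, 100/511]
step 1: P̄ = F·P·Fᵀ + Q = [254/7 -446/7 18/7; -446/7 80016/511 5493/511; 18/7 5493/511 4238/511]
step 1: y = z − H·x̄ = [-8278/511]
step 1: S = H·P̄·Hᵀ + R = [689771/511]
step 1: K = P̄·Hᵀ·S⁻¹ = [75190/689771; -223969/689771; -30507/689771]
step 1: x' = x̄ + K·y = [654187/689771, -395679/689771, 629186/689771]
step 1: P' = (I − K·H)·P̄ = [13965162/689771 -10992828/689771 6262584/689771; -10992828/689771 9844625/689771 -5956380/689771; 6262584/689771 -5956380/689771 3899359/689771]
step 2: x̄ = F·x = [1541881/689771, -3333103/689771, -370678/689771]
step 2: P̄ = F·P·Fᵀ + Q = [39460667/689771 -90799343/689771 -5365478/689771; -90799343/689771 242840811/689771 23686069/689771; -5365478/689771 23686069/689771 6490624/689771]
step 2: y = z − H·x̄ = [-10949004/689771]
step 2: S = H·P̄·Hᵀ + R = [2134873211/689771]
step 2: K = P̄·Hᵀ·S⁻¹ = [249033796/2134873211; -708781297/2134873211; -85164601/2134873211]
step 2: x' = x̄ + K·y = [819182617/2134873211, 934653605/2134873211, 204585326/2134873211]
step 2: P' = (I − K·H)·P̄ = [32221837851/2134873211 -25130931891/2134873211 14141285478/2134873211; -25130931891/2134873211 23288040472/2134873211 -14202281878/2134873211; 14141285478/2134873211 -14202281878/2134873211 9573684653/2134873211]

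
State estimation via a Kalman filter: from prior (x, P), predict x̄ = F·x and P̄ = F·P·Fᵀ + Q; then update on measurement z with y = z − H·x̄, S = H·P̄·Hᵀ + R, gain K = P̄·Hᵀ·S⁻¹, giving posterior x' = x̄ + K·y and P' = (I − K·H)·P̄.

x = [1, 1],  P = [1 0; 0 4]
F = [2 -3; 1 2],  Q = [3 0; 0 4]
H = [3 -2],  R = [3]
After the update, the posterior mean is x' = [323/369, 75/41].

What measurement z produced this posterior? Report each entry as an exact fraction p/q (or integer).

z = [-1]

x̄ = F·x = [-1, 3]
P̄ = F·P·Fᵀ + Q = [43 -22; -22 21]
S = H·P̄·Hᵀ + R = [738]
K = P̄·Hᵀ·S⁻¹ = [173/738; -6/41]
x' − x̄ = [692/369, -48/41] = K·y
y = (KᵀK)⁻¹·Kᵀ·(x' − x̄) = [8]
z = y + H·x̄ = [8] + [-9] = [-1]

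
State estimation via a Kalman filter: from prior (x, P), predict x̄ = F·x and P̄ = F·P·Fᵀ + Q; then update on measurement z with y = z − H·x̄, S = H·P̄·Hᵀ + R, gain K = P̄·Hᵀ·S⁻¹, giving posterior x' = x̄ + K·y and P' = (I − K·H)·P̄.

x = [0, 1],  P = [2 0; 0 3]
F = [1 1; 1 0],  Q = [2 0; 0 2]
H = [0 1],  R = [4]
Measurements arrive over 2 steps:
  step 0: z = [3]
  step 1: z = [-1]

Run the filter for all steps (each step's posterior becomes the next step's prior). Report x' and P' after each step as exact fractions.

step 0: x̄ = F·x = [1, 0]
step 0: P̄ = F·P·Fᵀ + Q = [7 2; 2 4]
step 0: y = z − H·x̄ = [3]
step 0: S = H·P̄·Hᵀ + R = [8]
step 0: K = P̄·Hᵀ·S⁻¹ = [1/4; 1/2]
step 0: x' = x̄ + K·y = [7/4, 3/2]
step 0: P' = (I − K·H)·P̄ = [13/2 1; 1 2]
step 1: x̄ = F·x = [13/4, 7/4]
step 1: P̄ = F·P·Fᵀ + Q = [25/2 15/2; 15/2 17/2]
step 1: y = z − H·x̄ = [-11/4]
step 1: S = H·P̄·Hᵀ + R = [25/2]
step 1: K = P̄·Hᵀ·S⁻¹ = [3/5; 17/25]
step 1: x' = x̄ + K·y = [8/5, -3/25]
step 1: P' = (I − K·H)·P̄ = [8 12/5; 12/5 68/25]

step 0: x' = [7/4, 3/2], P' = [13/2 1; 1 2]
step 1: x' = [8/5, -3/25], P' = [8 12/5; 12/5 68/25]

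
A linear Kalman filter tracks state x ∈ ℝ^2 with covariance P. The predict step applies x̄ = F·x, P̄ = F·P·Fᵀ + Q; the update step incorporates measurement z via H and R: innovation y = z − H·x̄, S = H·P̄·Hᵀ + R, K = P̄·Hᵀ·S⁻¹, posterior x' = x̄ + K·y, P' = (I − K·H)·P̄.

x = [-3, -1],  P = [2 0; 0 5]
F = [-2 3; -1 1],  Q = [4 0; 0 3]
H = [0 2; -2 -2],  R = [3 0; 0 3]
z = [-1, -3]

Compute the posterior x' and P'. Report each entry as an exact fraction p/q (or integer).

x̄ = F·x = [3, 2]
P̄ = F·P·Fᵀ + Q = [57 19; 19 10]
y = z − H·x̄ = [-5, 7]
S = H·P̄·Hᵀ + R = [43 -116; -116 423]
K = P̄·Hᵀ·S⁻¹ = [-1558/4733 -2128/4733; 1732/4733 -174/4733]
x' = x̄ + K·y = [7093/4733, -412/4733]
P' = (I − K·H)·P̄ = [5529/4733 -2337/4733; -2337/4733 2598/4733]

x' = [7093/4733, -412/4733]
P' = [5529/4733 -2337/4733; -2337/4733 2598/4733]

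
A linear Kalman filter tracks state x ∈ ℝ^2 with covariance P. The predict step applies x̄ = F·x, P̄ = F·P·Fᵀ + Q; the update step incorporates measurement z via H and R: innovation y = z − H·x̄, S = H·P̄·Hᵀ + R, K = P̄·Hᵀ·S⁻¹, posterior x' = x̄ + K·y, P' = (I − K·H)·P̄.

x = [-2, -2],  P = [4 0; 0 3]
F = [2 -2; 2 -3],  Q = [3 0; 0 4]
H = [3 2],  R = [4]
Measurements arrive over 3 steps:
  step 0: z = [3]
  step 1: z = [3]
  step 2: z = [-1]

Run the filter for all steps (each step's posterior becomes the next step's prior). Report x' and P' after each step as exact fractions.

step 0: x' = [-161/879, 1562/879], P' = [1328/879 -1670/879; -1670/879 2897/879]
step 1: x' = [752797/992081, 312944/992081], P' = [1294304/992081 -1586498/992081; -1586498/992081 2835875/992081]
step 2: x' = [8835753/321727909, -170941102/321727909], P' = [1259239120/965183727 -1543495238/965183727; -1543495238/965183727 2758413097/965183727]

step 0: x̄ = F·x = [0, 2]
step 0: P̄ = F·P·Fᵀ + Q = [31 34; 34 47]
step 0: y = z − H·x̄ = [-1]
step 0: S = H·P̄·Hᵀ + R = [879]
step 0: K = P̄·Hᵀ·S⁻¹ = [161/879; 196/879]
step 0: x' = x̄ + K·y = [-161/879, 1562/879]
step 0: P' = (I − K·H)·P̄ = [1328/879 -1670/879; -1670/879 2897/879]
step 1: x̄ = F·x = [-3446/879, -5008/879]
step 1: P̄ = F·P·Fᵀ + Q = [32897/879 39394/879; 39394/879 54941/879]
step 1: y = z − H·x̄ = [22991/879]
step 1: S = H·P̄·Hᵀ + R = [992081/879]
step 1: K = P̄·Hᵀ·S⁻¹ = [177479/992081; 228064/992081]
step 1: x' = x̄ + K·y = [752797/992081, 312944/992081]
step 1: P' = (I − K·H)·P̄ = [1294304/992081 -1586498/992081; -1586498/992081 2835875/992081]
step 2: x̄ = F·x = [879706/992081, 566762/992081]
step 2: P̄ = F·P·Fᵀ + Q = [32188943/992081 38057446/992081; 38057446/992081 53706391/992081]
step 2: y = z − H·x̄ = [-4764723/992081]
step 2: S = H·P̄·Hᵀ + R = [965183727/992081]
step 2: K = P̄·Hᵀ·S⁻¹ = [172681721/965183727; 221585120/965183727]
step 2: x' = x̄ + K·y = [8835753/321727909, -170941102/321727909]
step 2: P' = (I − K·H)·P̄ = [1259239120/965183727 -1543495238/965183727; -1543495238/965183727 2758413097/965183727]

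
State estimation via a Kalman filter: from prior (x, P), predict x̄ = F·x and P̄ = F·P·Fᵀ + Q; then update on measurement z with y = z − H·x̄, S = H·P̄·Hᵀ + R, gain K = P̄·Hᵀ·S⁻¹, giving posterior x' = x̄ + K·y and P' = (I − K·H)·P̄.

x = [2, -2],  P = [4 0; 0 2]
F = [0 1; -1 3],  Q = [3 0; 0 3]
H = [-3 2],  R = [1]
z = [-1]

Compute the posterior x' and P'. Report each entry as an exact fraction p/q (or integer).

x̄ = F·x = [-2, -8]
P̄ = F·P·Fᵀ + Q = [5 6; 6 25]
y = z − H·x̄ = [9]
S = H·P̄·Hᵀ + R = [74]
K = P̄·Hᵀ·S⁻¹ = [-3/74; 16/37]
x' = x̄ + K·y = [-175/74, -152/37]
P' = (I − K·H)·P̄ = [361/74 270/37; 270/37 413/37]

x' = [-175/74, -152/37]
P' = [361/74 270/37; 270/37 413/37]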